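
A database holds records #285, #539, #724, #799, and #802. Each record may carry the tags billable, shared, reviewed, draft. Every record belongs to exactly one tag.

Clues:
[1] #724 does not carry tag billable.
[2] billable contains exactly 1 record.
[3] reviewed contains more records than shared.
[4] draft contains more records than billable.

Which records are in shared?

shared = {}

From (1): #724 ∉ billable.
Suppose #285 ∈ shared: no assignment then satisfies all the clues, so #285 ∉ shared.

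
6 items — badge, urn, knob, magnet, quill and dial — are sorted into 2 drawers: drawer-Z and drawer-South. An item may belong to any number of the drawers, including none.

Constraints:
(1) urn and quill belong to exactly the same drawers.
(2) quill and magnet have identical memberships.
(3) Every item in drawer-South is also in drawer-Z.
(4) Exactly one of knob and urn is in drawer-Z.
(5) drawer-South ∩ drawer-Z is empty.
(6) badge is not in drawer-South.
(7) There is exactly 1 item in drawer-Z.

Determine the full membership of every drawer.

drawer-Z = {knob}; drawer-South = {}

From (6): badge ∉ drawer-South.
Suppose badge ∈ drawer-Z: no assignment then satisfies all the clues, so badge ∉ drawer-Z.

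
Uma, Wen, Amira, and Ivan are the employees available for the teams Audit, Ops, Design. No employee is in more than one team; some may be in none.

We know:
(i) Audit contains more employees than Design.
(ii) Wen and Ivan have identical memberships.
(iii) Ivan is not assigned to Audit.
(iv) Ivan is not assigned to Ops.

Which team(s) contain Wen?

From (iii): Ivan ∉ Audit.
From (iv): Ivan ∉ Ops.
(ii): Wen matches Ivan: Wen ∉ Audit.
(ii): Wen matches Ivan: Wen ∉ Ops.
Suppose Wen ∈ Design: no assignment then satisfies all the clues, so Wen ∉ Design.

Wen: none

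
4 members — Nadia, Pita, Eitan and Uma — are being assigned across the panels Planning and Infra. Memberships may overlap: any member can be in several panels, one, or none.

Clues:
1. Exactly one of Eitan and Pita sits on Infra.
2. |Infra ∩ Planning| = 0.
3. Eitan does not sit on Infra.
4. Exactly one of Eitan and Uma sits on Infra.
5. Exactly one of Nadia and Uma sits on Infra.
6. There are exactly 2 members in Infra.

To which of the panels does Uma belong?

Uma: Infra

From (3): Eitan ∉ Infra.
(1) (exactly one): Pita ∈ Infra.
(4) (exactly one): Uma ∈ Infra.
(5) (exactly one): Nadia ∉ Infra.
Suppose Uma ∈ Planning: no assignment then satisfies all the clues, so Uma ∉ Planning.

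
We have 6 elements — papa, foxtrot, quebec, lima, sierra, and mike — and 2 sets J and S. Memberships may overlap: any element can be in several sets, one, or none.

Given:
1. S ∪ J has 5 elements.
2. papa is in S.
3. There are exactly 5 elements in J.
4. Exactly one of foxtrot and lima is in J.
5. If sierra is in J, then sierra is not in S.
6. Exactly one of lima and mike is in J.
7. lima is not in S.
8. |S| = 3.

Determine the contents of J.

J = {foxtrot, mike, papa, quebec, sierra}

From (2): papa ∈ S.
From (7): lima ∉ S.
Suppose papa ∉ J: no assignment then satisfies all the clues, so papa ∈ J.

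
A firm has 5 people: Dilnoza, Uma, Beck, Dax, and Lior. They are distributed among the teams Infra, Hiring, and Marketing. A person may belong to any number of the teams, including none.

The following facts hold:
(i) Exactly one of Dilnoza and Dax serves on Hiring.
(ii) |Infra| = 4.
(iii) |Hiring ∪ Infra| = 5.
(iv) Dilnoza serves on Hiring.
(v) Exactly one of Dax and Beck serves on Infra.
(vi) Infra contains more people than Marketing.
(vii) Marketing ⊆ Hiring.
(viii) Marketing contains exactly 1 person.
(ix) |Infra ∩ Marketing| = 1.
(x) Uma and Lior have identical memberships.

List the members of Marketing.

Marketing = {Dilnoza}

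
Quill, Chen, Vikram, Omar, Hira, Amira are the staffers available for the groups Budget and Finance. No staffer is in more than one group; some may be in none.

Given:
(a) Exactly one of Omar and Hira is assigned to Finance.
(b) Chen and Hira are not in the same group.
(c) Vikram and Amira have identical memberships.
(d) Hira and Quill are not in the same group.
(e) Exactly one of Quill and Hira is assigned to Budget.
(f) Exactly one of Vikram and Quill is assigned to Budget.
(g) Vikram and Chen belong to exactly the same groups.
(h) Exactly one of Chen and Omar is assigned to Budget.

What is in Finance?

Finance = {Hira}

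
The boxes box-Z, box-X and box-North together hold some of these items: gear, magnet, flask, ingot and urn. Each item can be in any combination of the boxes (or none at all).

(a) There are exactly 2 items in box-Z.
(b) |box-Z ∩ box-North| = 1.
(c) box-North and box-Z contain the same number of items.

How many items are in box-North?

2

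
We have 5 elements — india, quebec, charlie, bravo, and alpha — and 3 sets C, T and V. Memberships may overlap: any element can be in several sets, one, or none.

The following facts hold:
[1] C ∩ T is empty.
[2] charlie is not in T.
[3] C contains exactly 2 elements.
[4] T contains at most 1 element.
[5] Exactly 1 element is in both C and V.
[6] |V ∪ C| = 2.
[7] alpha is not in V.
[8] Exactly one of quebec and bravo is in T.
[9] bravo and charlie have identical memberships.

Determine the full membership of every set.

From (2): charlie ∉ T.
From (7): alpha ∉ V.
(9): bravo matches charlie: bravo ∉ T.
(8) (exactly one): quebec ∈ T.
(1) (disjoint): quebec ∉ C.
(4): T already has 1, so the rest are out.
Suppose india ∉ C: no assignment then satisfies all the clues, so india ∈ C.

C = {alpha, india}; T = {quebec}; V = {india}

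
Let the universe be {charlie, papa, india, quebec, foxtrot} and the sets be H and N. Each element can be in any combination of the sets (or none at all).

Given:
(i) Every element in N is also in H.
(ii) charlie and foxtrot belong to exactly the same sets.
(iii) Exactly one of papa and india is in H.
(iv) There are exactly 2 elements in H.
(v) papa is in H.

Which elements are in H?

H = {papa, quebec}

From (v): papa ∈ H.
(iii) (exactly one): india ∉ H.
(i) contrapositive: india ∉ N.
Suppose charlie ∈ H: no assignment then satisfies all the clues, so charlie ∉ H.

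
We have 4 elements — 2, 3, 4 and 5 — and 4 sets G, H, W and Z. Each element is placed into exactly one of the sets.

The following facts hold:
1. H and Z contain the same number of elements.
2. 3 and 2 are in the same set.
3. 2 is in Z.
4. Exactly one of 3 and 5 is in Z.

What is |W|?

0

From (3): 2 ∈ Z.
(2): 3 matches 2: 3 ∉ G.
(2): 3 matches 2: 3 ∉ H.
(2): 3 matches 2: 3 ∉ W.
(2): 3 matches 2: 3 ∈ Z.
(4) (exactly one): 5 ∉ Z.
Suppose 4 ∈ G: no assignment then satisfies all the clues, so 4 ∉ G.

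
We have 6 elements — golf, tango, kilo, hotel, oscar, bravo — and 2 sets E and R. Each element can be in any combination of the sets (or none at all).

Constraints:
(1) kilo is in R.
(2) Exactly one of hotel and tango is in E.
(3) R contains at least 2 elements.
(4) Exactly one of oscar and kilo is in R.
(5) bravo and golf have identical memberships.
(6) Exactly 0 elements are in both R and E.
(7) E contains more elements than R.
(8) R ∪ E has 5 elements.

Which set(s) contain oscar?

From (1): kilo ∈ R.
(4) (exactly one): oscar ∉ R.
Suppose oscar ∈ E: no assignment then satisfies all the clues, so oscar ∉ E.

oscar: none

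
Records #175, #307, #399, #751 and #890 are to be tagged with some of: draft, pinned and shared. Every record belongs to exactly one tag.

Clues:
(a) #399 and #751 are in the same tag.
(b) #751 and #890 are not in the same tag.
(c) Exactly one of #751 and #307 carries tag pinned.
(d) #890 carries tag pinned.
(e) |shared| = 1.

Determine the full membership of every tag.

draft = {#399, #751}; pinned = {#307, #890}; shared = {#175}

From (d): #890 ∈ pinned.
(b): #751 ∉ pinned.
(c) (exactly one): #307 ∈ pinned.
(a): #399 matches #751: #399 ∉ pinned.
Suppose #175 ∈ draft: no assignment then satisfies all the clues, so #175 ∉ draft.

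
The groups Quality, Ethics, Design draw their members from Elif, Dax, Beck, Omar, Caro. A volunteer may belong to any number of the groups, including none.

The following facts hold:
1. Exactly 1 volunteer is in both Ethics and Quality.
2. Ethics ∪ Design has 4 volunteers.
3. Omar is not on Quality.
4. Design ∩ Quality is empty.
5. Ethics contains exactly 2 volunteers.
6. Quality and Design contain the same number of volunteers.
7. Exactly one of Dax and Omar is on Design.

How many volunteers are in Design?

2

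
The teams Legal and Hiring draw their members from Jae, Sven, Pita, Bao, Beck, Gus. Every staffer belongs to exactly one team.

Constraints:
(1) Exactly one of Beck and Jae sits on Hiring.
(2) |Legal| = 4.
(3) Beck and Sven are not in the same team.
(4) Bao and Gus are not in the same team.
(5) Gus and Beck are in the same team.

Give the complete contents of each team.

Legal = {Bao, Jae, Pita, Sven}; Hiring = {Beck, Gus}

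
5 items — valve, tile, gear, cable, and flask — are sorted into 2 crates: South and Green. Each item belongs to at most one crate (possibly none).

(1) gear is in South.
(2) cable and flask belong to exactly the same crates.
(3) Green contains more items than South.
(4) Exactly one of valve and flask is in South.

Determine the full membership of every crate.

South = {gear, valve}; Green = {cable, flask, tile}

From (1): gear ∈ South.
Suppose valve ∉ South: no assignment then satisfies all the clues, so valve ∈ South.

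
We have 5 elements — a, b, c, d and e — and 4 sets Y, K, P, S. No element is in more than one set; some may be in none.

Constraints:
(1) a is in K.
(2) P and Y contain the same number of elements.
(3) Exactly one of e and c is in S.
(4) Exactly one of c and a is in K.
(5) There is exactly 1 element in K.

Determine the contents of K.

From (1): a ∈ K.
(4) (exactly one): c ∉ K.
(5): K already has 1, so the rest are out.

K = {a}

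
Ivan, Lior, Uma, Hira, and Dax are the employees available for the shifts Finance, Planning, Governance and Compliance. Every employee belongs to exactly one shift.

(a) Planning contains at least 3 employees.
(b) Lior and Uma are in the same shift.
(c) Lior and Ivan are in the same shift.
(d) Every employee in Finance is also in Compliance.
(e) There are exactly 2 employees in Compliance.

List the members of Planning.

Planning = {Ivan, Lior, Uma}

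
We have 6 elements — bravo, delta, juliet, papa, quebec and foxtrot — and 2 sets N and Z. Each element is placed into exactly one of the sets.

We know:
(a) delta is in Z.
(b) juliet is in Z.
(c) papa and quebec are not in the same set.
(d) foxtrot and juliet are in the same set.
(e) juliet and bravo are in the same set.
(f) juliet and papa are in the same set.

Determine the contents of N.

N = {quebec}

From (a): delta ∈ Z.
From (b): juliet ∈ Z.
(d): foxtrot matches juliet: foxtrot ∉ N.
(d): foxtrot matches juliet: foxtrot ∈ Z.
(e): bravo matches juliet: bravo ∉ N.
(e): bravo matches juliet: bravo ∈ Z.
(f): papa matches juliet: papa ∉ N.
(f): papa matches juliet: papa ∈ Z.
(c): quebec ∉ Z.
Only one set left: quebec ∈ N.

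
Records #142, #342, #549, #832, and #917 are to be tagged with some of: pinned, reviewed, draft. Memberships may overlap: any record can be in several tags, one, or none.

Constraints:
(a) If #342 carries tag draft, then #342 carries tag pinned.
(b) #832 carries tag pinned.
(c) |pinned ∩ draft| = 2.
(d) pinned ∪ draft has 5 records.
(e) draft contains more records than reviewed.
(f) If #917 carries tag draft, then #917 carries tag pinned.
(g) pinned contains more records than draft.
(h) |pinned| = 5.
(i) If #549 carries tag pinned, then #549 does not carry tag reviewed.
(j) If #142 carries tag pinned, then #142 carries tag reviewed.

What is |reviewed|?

1

From (b): #832 ∈ pinned.
(h): only 5 candidates remain for pinned, so all are in.
(i): #549 ∉ reviewed.
(j): #142 ∈ reviewed.
Suppose #342 ∈ reviewed: no assignment then satisfies all the clues, so #342 ∉ reviewed.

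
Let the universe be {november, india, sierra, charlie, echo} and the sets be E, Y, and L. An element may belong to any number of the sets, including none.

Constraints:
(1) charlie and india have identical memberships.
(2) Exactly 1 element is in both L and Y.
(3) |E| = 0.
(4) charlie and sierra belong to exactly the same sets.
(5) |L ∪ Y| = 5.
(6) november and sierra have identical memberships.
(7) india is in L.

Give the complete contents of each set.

E = {}; Y = {echo}; L = {charlie, echo, india, november, sierra}

From (7): india ∈ L.
(1): charlie matches india: charlie ∈ L.
(3): E already has 0, so the rest are out.
(4): sierra matches charlie: sierra ∈ L.
(6): november matches sierra: november ∈ L.
Suppose november ∈ Y: no assignment then satisfies all the clues, so november ∉ Y.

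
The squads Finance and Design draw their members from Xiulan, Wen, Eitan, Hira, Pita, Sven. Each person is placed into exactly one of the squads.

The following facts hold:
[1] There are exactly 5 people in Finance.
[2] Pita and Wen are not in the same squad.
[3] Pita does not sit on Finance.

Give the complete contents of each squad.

Finance = {Eitan, Hira, Sven, Wen, Xiulan}; Design = {Pita}

From (3): Pita ∉ Finance.
(1): only 5 candidates remain for Finance, so all are in.
Only one squad left: Pita ∈ Design.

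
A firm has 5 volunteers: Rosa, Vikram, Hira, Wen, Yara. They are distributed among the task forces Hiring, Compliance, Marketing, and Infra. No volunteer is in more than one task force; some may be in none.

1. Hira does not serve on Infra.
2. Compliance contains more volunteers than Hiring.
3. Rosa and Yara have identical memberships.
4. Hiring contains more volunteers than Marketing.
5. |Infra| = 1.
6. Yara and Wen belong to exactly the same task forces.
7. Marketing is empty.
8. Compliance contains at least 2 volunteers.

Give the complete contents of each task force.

Hiring = {Hira}; Compliance = {Rosa, Wen, Yara}; Marketing = {}; Infra = {Vikram}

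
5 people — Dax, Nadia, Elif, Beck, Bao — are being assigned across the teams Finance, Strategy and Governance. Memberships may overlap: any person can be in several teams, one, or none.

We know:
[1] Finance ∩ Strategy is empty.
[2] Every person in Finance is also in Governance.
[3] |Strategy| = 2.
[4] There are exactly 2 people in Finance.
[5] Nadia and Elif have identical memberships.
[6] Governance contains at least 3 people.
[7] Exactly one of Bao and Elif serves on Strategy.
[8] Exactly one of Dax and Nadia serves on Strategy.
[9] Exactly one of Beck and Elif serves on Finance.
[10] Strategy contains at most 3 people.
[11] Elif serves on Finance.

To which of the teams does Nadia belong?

Nadia: Finance, Governance

From (11): Elif ∈ Finance.
(1) (disjoint): Elif ∉ Strategy.
(2) with Elif ∈ Finance: Elif ∈ Governance.
(5): Nadia matches Elif: Nadia ∈ Finance.
(5): Nadia matches Elif: Nadia ∉ Strategy.
(5): Nadia matches Elif: Nadia ∈ Governance.
(7) (exactly one): Bao ∈ Strategy.
(8) (exactly one): Dax ∈ Strategy.
(9) (exactly one): Beck ∉ Finance.
(1) (disjoint): Dax ∉ Finance.
(1) (disjoint): Bao ∉ Finance.
(3): Strategy already has 2, so the rest are out.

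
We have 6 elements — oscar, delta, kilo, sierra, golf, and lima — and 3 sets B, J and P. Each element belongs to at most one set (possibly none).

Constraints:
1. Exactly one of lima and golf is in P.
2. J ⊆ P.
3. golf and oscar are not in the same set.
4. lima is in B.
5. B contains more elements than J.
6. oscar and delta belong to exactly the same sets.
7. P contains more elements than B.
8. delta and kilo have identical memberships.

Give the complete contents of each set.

B = {lima}; J = {}; P = {golf, sierra}

From (4): lima ∈ B.
(1) (exactly one): golf ∈ P.
(3): oscar ∉ P.
(6): delta matches oscar: delta ∉ P.
(8): kilo matches delta: kilo ∉ P.
(2) contrapositive: oscar ∉ J.
(2) contrapositive: delta ∉ J.
(2) contrapositive: kilo ∉ J.
Suppose oscar ∈ B: no assignment then satisfies all the clues, so oscar ∉ B.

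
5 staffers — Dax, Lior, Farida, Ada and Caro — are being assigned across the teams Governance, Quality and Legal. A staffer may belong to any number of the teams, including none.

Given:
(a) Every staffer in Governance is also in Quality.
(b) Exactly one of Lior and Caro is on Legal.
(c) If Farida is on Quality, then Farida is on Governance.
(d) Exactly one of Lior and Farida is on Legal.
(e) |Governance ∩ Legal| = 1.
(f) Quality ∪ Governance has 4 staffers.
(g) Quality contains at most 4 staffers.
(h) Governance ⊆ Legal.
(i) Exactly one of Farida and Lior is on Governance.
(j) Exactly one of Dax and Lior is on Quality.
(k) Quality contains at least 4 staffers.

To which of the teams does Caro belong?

Caro: Legal, Quality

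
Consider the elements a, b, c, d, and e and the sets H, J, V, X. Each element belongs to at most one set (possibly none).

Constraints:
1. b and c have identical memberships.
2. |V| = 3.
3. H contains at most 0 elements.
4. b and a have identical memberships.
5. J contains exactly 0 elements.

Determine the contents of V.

V = {a, b, c}

(3): H already has 0, so the rest are out.
(5): J already has 0, so the rest are out.
Suppose a ∉ V: no assignment then satisfies all the clues, so a ∈ V.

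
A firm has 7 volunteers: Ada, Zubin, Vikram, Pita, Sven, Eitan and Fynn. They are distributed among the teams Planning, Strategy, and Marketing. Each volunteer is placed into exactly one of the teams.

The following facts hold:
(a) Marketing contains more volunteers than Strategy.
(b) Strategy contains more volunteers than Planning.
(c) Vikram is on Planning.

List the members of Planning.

Planning = {Vikram}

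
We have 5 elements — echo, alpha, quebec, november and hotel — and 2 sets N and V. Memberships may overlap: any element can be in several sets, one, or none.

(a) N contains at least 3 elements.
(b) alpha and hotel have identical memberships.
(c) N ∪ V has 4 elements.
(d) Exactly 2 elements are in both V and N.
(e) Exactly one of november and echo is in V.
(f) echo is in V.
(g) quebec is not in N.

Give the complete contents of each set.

N = {alpha, hotel, november}; V = {alpha, echo, hotel}

From (f): echo ∈ V.
From (g): quebec ∉ N.
(e) (exactly one): november ∉ V.
Suppose echo ∈ N: no assignment then satisfies all the clues, so echo ∉ N.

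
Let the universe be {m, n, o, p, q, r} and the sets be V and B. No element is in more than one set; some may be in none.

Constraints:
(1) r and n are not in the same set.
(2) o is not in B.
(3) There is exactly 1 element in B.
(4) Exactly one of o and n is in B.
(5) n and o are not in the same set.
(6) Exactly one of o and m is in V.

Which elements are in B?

B = {n}

From (2): o ∉ B.
(4) (exactly one): n ∈ B.
(1): r ∉ B.
(3): B already has 1, so the rest are out.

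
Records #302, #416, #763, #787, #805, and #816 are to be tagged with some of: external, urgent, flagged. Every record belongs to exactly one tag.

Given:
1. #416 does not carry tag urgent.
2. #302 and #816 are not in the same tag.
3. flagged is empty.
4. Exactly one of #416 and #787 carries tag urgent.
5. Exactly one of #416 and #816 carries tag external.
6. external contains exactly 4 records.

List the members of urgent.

urgent = {#787, #816}

From (1): #416 ∉ urgent.
(3): flagged already has 0, so the rest are out.
(4) (exactly one): #787 ∈ urgent.
Only one tag left: #416 ∈ external.
(5) (exactly one): #816 ∉ external.
(6): only 4 candidates remain for external, so all are in.
Only one tag left: #816 ∈ urgent.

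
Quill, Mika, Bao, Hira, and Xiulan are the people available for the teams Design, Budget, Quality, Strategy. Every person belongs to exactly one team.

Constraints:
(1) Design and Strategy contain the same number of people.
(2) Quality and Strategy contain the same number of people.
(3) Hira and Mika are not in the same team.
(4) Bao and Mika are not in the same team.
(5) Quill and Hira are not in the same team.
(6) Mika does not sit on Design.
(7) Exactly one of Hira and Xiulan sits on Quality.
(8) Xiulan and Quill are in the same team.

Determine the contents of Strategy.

Strategy = {Mika}

From (6): Mika ∉ Design.
Suppose Quill ∈ Strategy: no assignment then satisfies all the clues, so Quill ∉ Strategy.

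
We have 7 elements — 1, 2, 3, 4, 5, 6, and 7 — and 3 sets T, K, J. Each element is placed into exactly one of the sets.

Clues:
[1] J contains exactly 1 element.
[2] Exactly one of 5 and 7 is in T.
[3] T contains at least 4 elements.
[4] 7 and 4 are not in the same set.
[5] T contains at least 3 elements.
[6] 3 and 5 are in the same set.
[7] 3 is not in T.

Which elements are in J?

J = {4}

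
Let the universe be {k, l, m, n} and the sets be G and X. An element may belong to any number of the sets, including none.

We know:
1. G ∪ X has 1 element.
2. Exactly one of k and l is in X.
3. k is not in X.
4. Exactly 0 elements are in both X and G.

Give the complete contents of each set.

G = {}; X = {l}

From (3): k ∉ X.
(2) (exactly one): l ∈ X.
Suppose k ∈ G: no assignment then satisfies all the clues, so k ∉ G.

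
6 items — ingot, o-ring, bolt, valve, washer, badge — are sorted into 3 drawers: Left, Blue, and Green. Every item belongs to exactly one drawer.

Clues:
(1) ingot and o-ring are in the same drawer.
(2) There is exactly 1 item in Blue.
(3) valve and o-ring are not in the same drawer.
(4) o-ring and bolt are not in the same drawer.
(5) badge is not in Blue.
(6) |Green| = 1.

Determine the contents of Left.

Left = {badge, ingot, o-ring, washer}

From (5): badge ∉ Blue.
Suppose ingot ∉ Left: no assignment then satisfies all the clues, so ingot ∈ Left.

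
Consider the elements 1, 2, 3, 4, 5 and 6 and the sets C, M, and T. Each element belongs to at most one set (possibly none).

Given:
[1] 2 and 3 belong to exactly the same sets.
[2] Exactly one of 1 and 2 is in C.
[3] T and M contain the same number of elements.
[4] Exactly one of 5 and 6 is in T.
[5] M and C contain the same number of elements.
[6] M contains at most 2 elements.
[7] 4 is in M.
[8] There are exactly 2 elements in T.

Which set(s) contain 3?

3: C

From (7): 4 ∈ M.
Suppose 3 ∉ C: no assignment then satisfies all the clues, so 3 ∈ C.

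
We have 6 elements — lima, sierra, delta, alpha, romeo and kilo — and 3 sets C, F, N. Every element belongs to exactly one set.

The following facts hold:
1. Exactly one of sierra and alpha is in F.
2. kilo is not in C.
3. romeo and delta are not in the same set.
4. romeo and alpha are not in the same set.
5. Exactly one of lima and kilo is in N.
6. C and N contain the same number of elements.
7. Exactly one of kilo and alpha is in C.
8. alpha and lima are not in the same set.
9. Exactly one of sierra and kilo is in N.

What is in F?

F = {lima, sierra}

From (2): kilo ∉ C.
(7) (exactly one): alpha ∈ C.
(8): lima ∉ C.
(1) (exactly one): sierra ∈ F.
(4): romeo ∉ C.
(9) (exactly one): kilo ∈ N.
(5) (exactly one): lima ∉ N.
Only one set left: lima ∈ F.
Suppose delta ∈ F: no assignment then satisfies all the clues, so delta ∉ F.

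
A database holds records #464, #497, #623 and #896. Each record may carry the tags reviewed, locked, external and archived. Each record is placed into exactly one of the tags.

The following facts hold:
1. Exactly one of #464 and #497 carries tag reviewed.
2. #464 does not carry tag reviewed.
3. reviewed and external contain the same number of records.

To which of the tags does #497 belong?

From (2): #464 ∉ reviewed.
(1) (exactly one): #497 ∈ reviewed.

#497: reviewed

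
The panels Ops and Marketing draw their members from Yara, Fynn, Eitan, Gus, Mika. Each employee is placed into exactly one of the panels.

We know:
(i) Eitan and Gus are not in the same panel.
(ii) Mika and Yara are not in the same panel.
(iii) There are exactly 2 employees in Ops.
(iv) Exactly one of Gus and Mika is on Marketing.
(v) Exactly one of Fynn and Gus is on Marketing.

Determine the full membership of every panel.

Ops = {Gus, Yara}; Marketing = {Eitan, Fynn, Mika}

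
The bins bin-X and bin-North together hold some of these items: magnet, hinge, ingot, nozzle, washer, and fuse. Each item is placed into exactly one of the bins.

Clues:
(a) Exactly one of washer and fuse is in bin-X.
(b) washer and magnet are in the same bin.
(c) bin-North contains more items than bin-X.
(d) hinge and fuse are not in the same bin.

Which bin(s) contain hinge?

hinge: bin-North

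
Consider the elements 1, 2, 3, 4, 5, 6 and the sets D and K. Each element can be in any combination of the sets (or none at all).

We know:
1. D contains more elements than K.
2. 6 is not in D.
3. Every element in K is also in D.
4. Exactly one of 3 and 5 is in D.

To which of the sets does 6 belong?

From (2): 6 ∉ D.
(3) contrapositive: 6 ∉ K.

6: none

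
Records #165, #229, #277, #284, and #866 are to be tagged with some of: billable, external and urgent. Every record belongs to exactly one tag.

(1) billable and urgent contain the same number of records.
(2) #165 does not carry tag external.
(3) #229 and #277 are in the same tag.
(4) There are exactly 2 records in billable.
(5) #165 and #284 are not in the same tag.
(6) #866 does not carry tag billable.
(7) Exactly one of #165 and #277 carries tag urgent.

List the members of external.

external = {#284}

From (2): #165 ∉ external.
From (6): #866 ∉ billable.
Suppose #229 ∈ external: no assignment then satisfies all the clues, so #229 ∉ external.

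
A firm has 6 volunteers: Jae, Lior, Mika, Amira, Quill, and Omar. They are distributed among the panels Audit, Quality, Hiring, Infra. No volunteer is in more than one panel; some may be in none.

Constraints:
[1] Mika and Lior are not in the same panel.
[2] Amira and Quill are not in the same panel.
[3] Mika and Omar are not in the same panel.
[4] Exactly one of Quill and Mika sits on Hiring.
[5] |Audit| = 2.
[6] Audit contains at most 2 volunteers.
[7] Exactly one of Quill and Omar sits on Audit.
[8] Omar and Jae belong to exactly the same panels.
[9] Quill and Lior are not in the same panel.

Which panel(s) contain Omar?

Omar: Audit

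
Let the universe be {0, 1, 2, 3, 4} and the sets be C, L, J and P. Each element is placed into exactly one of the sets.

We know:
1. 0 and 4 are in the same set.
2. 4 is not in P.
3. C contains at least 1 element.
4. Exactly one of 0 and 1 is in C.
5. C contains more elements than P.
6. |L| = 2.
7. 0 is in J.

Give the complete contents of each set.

C = {1}; L = {2, 3}; J = {0, 4}; P = {}

From (2): 4 ∉ P.
From (7): 0 ∈ J.
(1): 4 matches 0: 4 ∉ C.
(1): 4 matches 0: 4 ∉ L.
(1): 4 matches 0: 4 ∈ J.
(4) (exactly one): 1 ∈ C.
(6): only 2 candidates remain for L, so all are in.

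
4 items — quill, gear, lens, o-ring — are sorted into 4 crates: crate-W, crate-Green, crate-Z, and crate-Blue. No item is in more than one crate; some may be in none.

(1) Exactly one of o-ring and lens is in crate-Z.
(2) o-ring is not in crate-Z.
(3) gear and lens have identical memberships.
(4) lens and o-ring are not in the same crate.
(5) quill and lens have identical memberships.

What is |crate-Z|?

From (2): o-ring ∉ crate-Z.
(1) (exactly one): lens ∈ crate-Z.
(3): gear matches lens: gear ∉ crate-W.
(3): gear matches lens: gear ∉ crate-Green.
(3): gear matches lens: gear ∈ crate-Z.
(5): quill matches lens: quill ∉ crate-W.
(5): quill matches lens: quill ∉ crate-Green.
(5): quill matches lens: quill ∈ crate-Z.

3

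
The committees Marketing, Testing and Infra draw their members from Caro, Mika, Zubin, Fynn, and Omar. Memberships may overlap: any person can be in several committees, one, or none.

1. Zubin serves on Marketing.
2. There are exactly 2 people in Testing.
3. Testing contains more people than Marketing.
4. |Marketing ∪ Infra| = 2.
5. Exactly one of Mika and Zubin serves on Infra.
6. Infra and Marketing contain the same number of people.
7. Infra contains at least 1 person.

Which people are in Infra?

From (1): Zubin ∈ Marketing.
Suppose Caro ∈ Infra: no assignment then satisfies all the clues, so Caro ∉ Infra.

Infra = {Mika}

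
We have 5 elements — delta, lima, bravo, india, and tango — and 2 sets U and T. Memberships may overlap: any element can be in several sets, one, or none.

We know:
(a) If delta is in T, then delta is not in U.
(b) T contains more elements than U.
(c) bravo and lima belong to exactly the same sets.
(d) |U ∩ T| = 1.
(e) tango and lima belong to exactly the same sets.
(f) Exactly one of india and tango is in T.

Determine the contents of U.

U = {india}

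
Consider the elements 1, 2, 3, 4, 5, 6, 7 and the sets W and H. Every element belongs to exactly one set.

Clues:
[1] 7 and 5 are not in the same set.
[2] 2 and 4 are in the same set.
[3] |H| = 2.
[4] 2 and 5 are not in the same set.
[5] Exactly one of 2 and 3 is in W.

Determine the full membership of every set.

W = {1, 2, 4, 6, 7}; H = {3, 5}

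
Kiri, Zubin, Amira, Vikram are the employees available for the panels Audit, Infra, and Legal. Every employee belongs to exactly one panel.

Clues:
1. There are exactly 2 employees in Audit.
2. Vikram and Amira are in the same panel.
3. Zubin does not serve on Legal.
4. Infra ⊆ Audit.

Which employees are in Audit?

From (3): Zubin ∉ Legal.
Suppose Kiri ∉ Audit: no assignment then satisfies all the clues, so Kiri ∈ Audit.

Audit = {Kiri, Zubin}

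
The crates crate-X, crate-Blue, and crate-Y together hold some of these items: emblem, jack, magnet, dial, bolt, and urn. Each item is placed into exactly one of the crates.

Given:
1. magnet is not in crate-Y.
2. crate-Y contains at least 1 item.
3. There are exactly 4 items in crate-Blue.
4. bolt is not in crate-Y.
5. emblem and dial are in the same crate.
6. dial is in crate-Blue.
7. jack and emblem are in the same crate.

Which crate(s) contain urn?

urn: crate-Y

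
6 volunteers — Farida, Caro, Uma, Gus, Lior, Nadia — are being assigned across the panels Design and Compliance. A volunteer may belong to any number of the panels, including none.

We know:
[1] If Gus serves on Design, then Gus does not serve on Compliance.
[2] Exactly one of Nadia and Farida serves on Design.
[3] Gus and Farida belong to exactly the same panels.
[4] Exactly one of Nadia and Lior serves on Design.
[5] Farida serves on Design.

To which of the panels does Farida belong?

Farida: Design

From (5): Farida ∈ Design.
(2) (exactly one): Nadia ∉ Design.
(3): Gus matches Farida: Gus ∈ Design.
(4) (exactly one): Lior ∈ Design.
(1): Gus ∉ Compliance.
(3): Farida matches Gus: Farida ∉ Compliance.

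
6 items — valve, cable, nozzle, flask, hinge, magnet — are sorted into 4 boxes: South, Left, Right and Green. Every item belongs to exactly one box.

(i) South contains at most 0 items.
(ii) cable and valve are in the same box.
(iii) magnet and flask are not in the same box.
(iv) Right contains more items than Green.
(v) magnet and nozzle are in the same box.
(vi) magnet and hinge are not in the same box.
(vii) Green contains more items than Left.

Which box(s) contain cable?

cable: Right

(i): South already has 0, so the rest are out.
Suppose cable ∈ Left: no assignment then satisfies all the clues, so cable ∉ Left.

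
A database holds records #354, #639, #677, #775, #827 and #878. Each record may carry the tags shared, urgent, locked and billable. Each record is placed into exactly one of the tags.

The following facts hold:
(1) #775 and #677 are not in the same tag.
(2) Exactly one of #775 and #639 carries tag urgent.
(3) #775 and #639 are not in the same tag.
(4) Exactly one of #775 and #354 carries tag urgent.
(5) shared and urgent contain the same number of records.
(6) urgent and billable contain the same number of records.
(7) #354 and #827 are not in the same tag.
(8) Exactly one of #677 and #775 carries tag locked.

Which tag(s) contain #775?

#775: urgent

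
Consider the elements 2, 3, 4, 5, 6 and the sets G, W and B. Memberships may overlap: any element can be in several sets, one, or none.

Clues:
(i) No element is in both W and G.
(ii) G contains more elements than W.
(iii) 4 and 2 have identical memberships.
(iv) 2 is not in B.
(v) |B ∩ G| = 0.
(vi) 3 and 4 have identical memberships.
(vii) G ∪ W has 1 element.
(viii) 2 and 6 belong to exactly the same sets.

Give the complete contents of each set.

G = {5}; W = {}; B = {}

From (iv): 2 ∉ B.
(iii): 4 matches 2: 4 ∉ B.
(vi): 3 matches 4: 3 ∉ B.
(viii): 6 matches 2: 6 ∉ B.
Suppose 2 ∈ G: no assignment then satisfies all the clues, so 2 ∉ G.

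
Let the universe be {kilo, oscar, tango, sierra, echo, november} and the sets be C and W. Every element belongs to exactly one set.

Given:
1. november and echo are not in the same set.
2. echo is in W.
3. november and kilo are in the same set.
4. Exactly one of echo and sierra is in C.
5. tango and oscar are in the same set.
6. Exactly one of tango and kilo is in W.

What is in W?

W = {echo, oscar, tango}

From (2): echo ∈ W.
(1): november ∉ W.
(3): kilo matches november: kilo ∉ W.
(4) (exactly one): sierra ∈ C.
(6) (exactly one): tango ∈ W.
Only one set left: kilo ∈ C.
Only one set left: november ∈ C.
(5): oscar matches tango: oscar ∉ C.
(5): oscar matches tango: oscar ∈ W.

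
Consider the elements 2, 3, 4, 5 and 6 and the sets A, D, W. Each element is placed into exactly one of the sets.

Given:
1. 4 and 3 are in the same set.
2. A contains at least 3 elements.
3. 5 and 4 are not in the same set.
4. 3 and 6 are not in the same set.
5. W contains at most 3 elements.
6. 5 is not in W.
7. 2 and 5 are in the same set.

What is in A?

A = {2, 5, 6}

From (6): 5 ∉ W.
(7): 2 matches 5: 2 ∉ W.
Suppose 2 ∉ A: no assignment then satisfies all the clues, so 2 ∈ A.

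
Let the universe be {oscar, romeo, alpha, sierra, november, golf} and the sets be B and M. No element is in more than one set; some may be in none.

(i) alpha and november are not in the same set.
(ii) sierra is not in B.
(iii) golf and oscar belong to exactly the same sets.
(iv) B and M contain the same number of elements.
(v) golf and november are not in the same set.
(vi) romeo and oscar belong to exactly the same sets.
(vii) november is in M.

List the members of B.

B = {alpha}

From (ii): sierra ∉ B.
From (vii): november ∈ M.
(i): alpha ∉ M.
(v): golf ∉ M.
(iii): oscar matches golf: oscar ∉ M.
(vi): romeo matches oscar: romeo ∉ M.
Suppose oscar ∈ B: no assignment then satisfies all the clues, so oscar ∉ B.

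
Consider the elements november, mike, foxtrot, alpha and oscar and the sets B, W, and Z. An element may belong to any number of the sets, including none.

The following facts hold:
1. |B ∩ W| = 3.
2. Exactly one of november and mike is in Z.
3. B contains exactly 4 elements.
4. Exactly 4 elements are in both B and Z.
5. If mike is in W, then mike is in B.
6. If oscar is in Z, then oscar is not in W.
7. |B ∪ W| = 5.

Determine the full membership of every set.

B = {alpha, foxtrot, mike, oscar}; W = {alpha, foxtrot, mike, november}; Z = {alpha, foxtrot, mike, oscar}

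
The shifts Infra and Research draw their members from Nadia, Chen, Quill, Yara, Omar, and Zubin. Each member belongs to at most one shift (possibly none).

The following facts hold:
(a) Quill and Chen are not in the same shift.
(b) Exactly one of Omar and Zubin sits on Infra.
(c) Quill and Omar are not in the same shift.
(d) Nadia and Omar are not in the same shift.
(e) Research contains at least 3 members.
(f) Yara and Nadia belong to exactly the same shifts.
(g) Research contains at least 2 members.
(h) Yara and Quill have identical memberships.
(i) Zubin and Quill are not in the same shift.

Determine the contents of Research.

Research = {Nadia, Quill, Yara}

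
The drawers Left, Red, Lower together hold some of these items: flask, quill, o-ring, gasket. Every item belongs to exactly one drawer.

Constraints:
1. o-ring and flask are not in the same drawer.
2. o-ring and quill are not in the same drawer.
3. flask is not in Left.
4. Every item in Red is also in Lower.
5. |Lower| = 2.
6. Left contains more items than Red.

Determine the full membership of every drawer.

Left = {gasket, o-ring}; Red = {}; Lower = {flask, quill}

From (3): flask ∉ Left.
Suppose flask ∈ Red: no assignment then satisfies all the clues, so flask ∉ Red.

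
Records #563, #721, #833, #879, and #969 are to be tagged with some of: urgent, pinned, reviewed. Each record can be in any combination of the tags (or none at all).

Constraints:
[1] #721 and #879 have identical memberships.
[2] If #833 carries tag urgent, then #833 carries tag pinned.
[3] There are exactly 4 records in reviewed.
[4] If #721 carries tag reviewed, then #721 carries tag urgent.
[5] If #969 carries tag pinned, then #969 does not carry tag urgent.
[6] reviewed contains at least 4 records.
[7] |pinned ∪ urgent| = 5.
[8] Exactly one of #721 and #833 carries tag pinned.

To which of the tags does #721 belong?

#721: reviewed, urgent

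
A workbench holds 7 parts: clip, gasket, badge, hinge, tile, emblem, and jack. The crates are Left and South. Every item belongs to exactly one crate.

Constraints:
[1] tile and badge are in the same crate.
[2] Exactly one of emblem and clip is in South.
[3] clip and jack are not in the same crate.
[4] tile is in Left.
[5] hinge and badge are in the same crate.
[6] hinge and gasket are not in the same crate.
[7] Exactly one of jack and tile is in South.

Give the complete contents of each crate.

Left = {badge, clip, hinge, tile}; South = {emblem, gasket, jack}

From (4): tile ∈ Left.
(1): badge matches tile: badge ∈ Left.
(5): hinge matches badge: hinge ∈ Left.
(6): gasket ∉ Left.
(7) (exactly one): jack ∈ South.
Only one crate left: gasket ∈ South.
(3): clip ∉ South.
Only one crate left: clip ∈ Left.
(2) (exactly one): emblem ∈ South.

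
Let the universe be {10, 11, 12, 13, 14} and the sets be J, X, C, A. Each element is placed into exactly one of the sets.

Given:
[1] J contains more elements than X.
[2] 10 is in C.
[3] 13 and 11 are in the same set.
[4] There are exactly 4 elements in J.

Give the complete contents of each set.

From (2): 10 ∈ C.
(4): only 4 candidates remain for J, so all are in.

J = {11, 12, 13, 14}; X = {}; C = {10}; A = {}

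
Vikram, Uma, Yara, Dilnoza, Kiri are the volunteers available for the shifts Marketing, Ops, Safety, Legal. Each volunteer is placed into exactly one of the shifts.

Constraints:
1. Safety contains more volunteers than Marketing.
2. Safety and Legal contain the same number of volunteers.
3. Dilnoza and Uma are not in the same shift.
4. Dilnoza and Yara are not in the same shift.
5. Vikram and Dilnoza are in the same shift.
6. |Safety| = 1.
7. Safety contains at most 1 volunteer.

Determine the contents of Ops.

Ops = {Dilnoza, Kiri, Vikram}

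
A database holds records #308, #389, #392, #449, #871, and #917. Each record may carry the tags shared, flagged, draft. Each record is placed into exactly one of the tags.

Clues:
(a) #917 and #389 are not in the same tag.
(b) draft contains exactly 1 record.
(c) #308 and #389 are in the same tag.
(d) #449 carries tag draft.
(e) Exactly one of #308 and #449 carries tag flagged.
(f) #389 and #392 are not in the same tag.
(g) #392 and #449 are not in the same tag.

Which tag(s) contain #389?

From (d): #449 ∈ draft.
(b): draft already has 1, so the rest are out.
(e) (exactly one): #308 ∈ flagged.
(c): #389 matches #308: #389 ∉ shared.
(c): #389 matches #308: #389 ∈ flagged.
(f): #392 ∉ flagged.
Only one tag left: #392 ∈ shared.
(a): #917 ∉ flagged.
Only one tag left: #917 ∈ shared.

#389: flagged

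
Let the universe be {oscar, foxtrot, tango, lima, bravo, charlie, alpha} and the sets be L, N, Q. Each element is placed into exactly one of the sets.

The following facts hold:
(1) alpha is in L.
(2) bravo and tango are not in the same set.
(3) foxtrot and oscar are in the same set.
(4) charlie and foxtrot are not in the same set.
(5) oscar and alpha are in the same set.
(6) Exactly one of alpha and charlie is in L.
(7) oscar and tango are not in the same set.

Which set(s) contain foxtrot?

From (1): alpha ∈ L.
(5): oscar matches alpha: oscar ∈ L.
(6) (exactly one): charlie ∉ L.
(7): tango ∉ L.
(3): foxtrot matches oscar: foxtrot ∈ L.

foxtrot: L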